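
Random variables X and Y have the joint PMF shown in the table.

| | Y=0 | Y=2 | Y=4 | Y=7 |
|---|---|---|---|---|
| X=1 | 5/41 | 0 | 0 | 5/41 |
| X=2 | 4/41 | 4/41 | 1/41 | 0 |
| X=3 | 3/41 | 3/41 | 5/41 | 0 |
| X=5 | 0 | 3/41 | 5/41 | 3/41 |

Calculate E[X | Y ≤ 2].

27/11

P(Y ≤ 2) = 22/41.
Σ X·P over the event = 1·(5/41) + 2·(4/41) + 2·(4/41) + 3·(3/41) + 3·(3/41) + 5·(3/41) = 54/41.
E[X | Y ≤ 2] = (54/41) / (22/41) = 27/11.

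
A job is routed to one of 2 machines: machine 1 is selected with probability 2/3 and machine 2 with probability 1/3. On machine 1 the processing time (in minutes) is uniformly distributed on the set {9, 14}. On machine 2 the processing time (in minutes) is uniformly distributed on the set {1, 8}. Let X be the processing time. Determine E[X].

E[X | machine 1] = (9+14)/2 = 23/2.
E[X | machine 2] = (1+8)/2 = 9/2.
By the law of total expectation,
E[X] = (2/3)·(23/2) + (1/3)·(9/2) = 55/6.

55/6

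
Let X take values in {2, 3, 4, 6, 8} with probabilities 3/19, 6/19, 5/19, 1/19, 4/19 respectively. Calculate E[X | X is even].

64/13

P(X is even) = 13/19.
Σ over the event: 2·3/19 + 4·5/19 + 6·1/19 + 8·4/19 = 64/19.
E[X | X is even] = (64/19) / (13/19) = 64/13.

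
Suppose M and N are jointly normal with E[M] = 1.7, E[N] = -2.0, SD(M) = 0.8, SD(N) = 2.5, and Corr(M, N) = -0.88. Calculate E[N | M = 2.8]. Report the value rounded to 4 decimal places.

E[N | M=x] = μ_N + ρ(σ_N/σ_M)(x − μ_M) for jointly normal variables.
E[N | M=2.8] = -2.0 + (-0.88)·(2.5/0.8)·(2.8 − (1.7)) = -2.0 + (-2.75)·(1.1) = -5.0250.

-5.0250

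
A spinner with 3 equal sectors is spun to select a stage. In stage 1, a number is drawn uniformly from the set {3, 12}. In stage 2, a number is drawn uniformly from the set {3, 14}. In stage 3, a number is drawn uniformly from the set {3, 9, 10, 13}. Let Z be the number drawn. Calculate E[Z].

E[Z | stage 1] = (3+12)/2 = 15/2.
E[Z | stage 2] = (3+14)/2 = 17/2.
E[Z | stage 3] = (3+9+10+13)/4 = 35/4.
By the law of total expectation,
E[Z] = (1/3)·(15/2) + (1/3)·(17/2) + (1/3)·(35/4) = 33/4.

33/4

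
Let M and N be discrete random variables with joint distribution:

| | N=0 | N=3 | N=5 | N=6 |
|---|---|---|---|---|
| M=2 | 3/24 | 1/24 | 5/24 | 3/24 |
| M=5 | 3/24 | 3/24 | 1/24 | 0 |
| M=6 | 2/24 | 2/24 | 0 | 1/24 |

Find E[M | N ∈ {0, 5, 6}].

10/3

P(N ∈ {0, 5, 6}) = 3/4.
Summing M·P(M=x,N=y) over the conditioning event gives 5/2.
E[M | N ∈ {0, 5, 6}] = (5/2) / (3/4) = 10/3.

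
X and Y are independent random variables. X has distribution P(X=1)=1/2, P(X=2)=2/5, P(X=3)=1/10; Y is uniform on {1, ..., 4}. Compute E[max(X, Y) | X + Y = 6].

P(X + Y = 6) = 1/8.
Summing max(X,Y)·P(x,y) over outcomes with X + Y = 6 gives 19/40.
E[max(X, Y) | X + Y = 6] = (19/40) / (1/8) = 19/5.

19/5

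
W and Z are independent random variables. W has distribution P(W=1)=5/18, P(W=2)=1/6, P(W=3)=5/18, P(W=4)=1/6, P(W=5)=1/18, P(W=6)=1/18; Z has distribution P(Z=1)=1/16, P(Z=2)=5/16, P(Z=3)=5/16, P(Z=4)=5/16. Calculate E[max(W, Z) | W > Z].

202/49

P(W > Z) = 49/144.
Summing max(W,Z)·P(x,y) over outcomes with W > Z gives 101/72.
E[max(W, Z) | W > Z] = (101/72) / (49/144) = 202/49.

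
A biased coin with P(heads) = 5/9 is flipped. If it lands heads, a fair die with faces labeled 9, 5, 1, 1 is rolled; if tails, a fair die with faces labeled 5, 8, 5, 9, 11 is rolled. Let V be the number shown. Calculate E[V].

E[V | heads] = (9+5+1+1)/4 = 4.
E[V | tails] = (5+8+5+9+11)/5 = 38/5.
E[V] = (5/9)·(4) + (4/9)·(38/5) = 28/5.

28/5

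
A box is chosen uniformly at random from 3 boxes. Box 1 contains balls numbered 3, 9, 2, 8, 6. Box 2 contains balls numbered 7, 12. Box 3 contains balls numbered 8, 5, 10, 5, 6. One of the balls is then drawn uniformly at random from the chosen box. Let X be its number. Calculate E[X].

73/10

E[X | box 1] = (3+9+2+8+6)/5 = 28/5.
E[X | box 2] = (7+12)/2 = 19/2.
E[X | box 3] = (8+5+10+5+6)/5 = 34/5.
By the law of total expectation,
E[X] = (1/3)·(28/5) + (1/3)·(19/2) + (1/3)·(34/5) = 73/10.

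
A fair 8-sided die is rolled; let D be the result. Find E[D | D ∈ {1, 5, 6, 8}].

5

P(D ∈ {1, 5, 6, 8}) = 1/2.
Σ over the event: 1·1/8 + 5·1/8 + 6·1/8 + 8·1/8 = 5/2.
E[D | D ∈ {1, 5, 6, 8}] = (5/2) / (1/2) = 5.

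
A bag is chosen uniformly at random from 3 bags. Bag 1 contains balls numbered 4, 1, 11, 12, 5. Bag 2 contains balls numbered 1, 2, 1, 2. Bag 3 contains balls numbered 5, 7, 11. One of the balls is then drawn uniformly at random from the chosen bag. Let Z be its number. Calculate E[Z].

473/90

E[Z | bag 1] = (4+1+11+12+5)/5 = 33/5.
E[Z | bag 2] = (1+2+1+2)/4 = 3/2.
E[Z | bag 3] = (5+7+11)/3 = 23/3.
By the law of total expectation,
E[Z] = (1/3)·(33/5) + (1/3)·(3/2) + (1/3)·(23/3) = 473/90.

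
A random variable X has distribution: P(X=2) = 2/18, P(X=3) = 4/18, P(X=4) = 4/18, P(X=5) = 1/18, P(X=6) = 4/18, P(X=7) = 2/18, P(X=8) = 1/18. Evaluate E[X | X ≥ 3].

79/16

P(X ≥ 3) = 8/9.
Σ over the event: 3·2/9 + 4·2/9 + 5·1/18 + 6·2/9 + 7·1/9 + 8·1/18 = 79/18.
E[X | X ≥ 3] = (79/18) / (8/9) = 79/16.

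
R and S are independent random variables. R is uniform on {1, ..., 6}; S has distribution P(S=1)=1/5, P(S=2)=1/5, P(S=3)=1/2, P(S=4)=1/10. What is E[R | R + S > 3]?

P(R + S > 3) = 9/10.
Summing R·P(x,y) over outcomes with R + S > 3 gives 101/30.
E[R | R + S > 3] = (101/30) / (9/10) = 101/27.

101/27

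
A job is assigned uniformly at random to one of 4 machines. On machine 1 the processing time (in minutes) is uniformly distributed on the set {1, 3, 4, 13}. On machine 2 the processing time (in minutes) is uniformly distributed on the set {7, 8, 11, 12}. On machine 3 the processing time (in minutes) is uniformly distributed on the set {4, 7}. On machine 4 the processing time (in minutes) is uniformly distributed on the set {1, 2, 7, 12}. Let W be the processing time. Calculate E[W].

E[W | machine 1] = (1+3+4+13)/4 = 21/4.
E[W | machine 2] = (7+8+11+12)/4 = 19/2.
E[W | machine 3] = (4+7)/2 = 11/2.
E[W | machine 4] = (1+2+7+12)/4 = 11/2.
By the law of total expectation,
E[W] = (1/4)·(21/4) + (1/4)·(19/2) + (1/4)·(11/2) + (1/4)·(11/2) = 103/16.

103/16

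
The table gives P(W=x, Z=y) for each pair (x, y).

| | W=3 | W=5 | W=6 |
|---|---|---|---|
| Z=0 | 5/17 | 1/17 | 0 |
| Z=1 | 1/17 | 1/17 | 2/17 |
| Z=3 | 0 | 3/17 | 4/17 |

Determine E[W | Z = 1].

P(Z = 1) = 4/17.
Summing W·P(W=x,Z=y) over the conditioning event gives 20/17.
E[W | Z = 1] = (20/17) / (4/17) = 5.

5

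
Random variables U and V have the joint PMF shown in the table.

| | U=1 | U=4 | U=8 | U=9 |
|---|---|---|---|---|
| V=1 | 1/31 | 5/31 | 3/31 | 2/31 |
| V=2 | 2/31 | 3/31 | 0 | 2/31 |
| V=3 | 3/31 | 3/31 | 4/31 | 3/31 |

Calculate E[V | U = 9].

P(U = 9) = 7/31.
Summing V·P(U=x,V=y) over the conditioning event gives 15/31.
E[V | U = 9] = (15/31) / (7/31) = 15/7.

15/7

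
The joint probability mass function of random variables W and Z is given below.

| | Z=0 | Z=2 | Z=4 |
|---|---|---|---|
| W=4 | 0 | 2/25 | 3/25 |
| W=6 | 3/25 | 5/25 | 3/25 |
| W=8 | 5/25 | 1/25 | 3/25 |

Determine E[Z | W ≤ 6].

P(W ≤ 6) = 16/25.
Summing Z·P(W=x,Z=y) over the conditioning event gives 38/25.
E[Z | W ≤ 6] = (38/25) / (16/25) = 19/8.

19/8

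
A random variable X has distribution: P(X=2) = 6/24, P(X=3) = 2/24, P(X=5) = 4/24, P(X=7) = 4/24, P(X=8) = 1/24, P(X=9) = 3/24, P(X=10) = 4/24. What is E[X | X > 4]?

P(X > 4) = 2/3.
Σ over the event: 5·1/6 + 7·1/6 + 8·1/24 + 9·1/8 + 10·1/6 = 41/8.
E[X | X > 4] = (41/8) / (2/3) = 123/16.

123/16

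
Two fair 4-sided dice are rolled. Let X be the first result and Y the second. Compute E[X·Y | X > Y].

Outcomes with X > Y: (2,1), (3,1), (3,2), (4,1), (4,2), (4,3), each with probability 1/16.
E[X·Y | X > Y] = (2 + 3 + 6 + 4 + 8 + 12) / 6 = 35/6.

35/6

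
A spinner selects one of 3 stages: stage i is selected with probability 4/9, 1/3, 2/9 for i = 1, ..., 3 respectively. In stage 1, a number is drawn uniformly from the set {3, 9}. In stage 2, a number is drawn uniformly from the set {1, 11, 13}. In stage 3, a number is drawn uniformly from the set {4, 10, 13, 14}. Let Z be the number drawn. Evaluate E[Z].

139/18

E[Z | stage 1] = (3+9)/2 = 6.
E[Z | stage 2] = (1+11+13)/3 = 25/3.
E[Z | stage 3] = (4+10+13+14)/4 = 41/4.
By the law of total expectation,
E[Z] = (4/9)·(6) + (1/3)·(25/3) + (2/9)·(41/4) = 139/18.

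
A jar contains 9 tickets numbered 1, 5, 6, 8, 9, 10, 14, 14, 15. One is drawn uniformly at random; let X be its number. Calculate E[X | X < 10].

29/5

P(X < 10) = 5/9.
Σ over the event: 1·1/9 + 5·1/9 + 6·1/9 + 8·1/9 + 9·1/9 = 29/9.
E[X | X < 10] = (29/9) / (5/9) = 29/5.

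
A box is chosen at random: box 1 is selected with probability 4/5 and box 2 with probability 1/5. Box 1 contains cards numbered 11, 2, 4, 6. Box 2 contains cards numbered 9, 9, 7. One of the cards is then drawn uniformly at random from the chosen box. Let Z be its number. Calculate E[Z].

E[Z | box 1] = (11+2+4+6)/4 = 23/4.
E[Z | box 2] = (9+9+7)/3 = 25/3.
By the law of total expectation,
E[Z] = (4/5)·(23/4) + (1/5)·(25/3) = 94/15.

94/15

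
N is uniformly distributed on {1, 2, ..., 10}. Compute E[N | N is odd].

Given N is odd, N is equally likely to be any of {1, 3, 5, 7, 9}.
E[N | N is odd] = (1 + 3 + 5 + 7 + 9) / 5 = 5.

5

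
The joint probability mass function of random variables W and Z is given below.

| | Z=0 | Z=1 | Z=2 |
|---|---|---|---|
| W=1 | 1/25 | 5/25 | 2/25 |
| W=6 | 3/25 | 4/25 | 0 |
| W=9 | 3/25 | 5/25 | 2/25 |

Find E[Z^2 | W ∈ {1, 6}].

17/15

P(W ∈ {1, 6}) = 3/5.
Σ Z^2·P over the event = 0·(1/25) + 1·(5/25) + 4·(2/25) + 0·(3/25) + 1·(4/25) = 17/25.
E[Z^2 | W ∈ {1, 6}] = (17/25) / (3/5) = 17/15.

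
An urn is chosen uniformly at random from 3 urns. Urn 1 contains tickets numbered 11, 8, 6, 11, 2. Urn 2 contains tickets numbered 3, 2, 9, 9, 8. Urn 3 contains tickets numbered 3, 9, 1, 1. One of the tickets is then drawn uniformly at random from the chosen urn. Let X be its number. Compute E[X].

173/30

E[X | urn 1] = (11+8+6+11+2)/5 = 38/5.
E[X | urn 2] = (3+2+9+9+8)/5 = 31/5.
E[X | urn 3] = (3+9+1+1)/4 = 7/2.
E[X] = (1/3)·(38/5) + (1/3)·(31/5) + (1/3)·(7/2) = 173/30.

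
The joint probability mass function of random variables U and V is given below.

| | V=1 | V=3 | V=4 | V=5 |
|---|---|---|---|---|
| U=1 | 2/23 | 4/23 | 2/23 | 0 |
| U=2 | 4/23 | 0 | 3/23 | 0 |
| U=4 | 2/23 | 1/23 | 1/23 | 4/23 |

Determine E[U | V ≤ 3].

P(V ≤ 3) = 13/23.
Summing U·P(U=x,V=y) over the conditioning event gives 26/23.
E[U | V ≤ 3] = (26/23) / (13/23) = 2.

2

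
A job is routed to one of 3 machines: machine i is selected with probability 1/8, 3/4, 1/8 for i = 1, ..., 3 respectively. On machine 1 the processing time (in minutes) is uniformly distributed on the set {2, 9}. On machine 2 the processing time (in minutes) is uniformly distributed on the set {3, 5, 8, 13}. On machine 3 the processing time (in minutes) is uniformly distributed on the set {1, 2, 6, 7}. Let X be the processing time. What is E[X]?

E[X | machine 1] = (2+9)/2 = 11/2.
E[X | machine 2] = (3+5+8+13)/4 = 29/4.
E[X | machine 3] = (1+2+6+7)/4 = 4.
By the law of total expectation,
E[X] = (1/8)·(11/2) + (3/4)·(29/4) + (1/8)·(4) = 53/8.

53/8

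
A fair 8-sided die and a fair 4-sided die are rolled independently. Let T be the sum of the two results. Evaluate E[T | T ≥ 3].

222/31

P(T ≥ 3) = 31/32.
E[T | T ≥ 3] = (111/16) / (31/32) = 222/31.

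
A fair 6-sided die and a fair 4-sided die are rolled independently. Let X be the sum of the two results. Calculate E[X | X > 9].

P(X > 9) = 1/24.
Σ over the event: 10·1/24 = 5/12.
E[X | X > 9] = (5/12) / (1/24) = 10.

10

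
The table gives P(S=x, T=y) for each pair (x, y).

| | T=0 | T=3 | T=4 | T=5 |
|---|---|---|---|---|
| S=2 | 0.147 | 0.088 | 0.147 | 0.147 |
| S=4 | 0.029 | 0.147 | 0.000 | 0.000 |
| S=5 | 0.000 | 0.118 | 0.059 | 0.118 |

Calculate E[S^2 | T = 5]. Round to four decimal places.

P(T = 5) = 0.265.
Σ S^2·P over the event = 4·(0.147) + 25·(0.118) = 3.538.
E[S^2 | T = 5] = (3.538) / (0.265) = 13.3509.

13.3509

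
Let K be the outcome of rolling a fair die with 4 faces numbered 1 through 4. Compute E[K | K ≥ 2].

Given K ≥ 2, K is equally likely to be any of {2, 3, 4}.
E[K | K ≥ 2] = (2 + 3 + 4) / 3 = 3.

3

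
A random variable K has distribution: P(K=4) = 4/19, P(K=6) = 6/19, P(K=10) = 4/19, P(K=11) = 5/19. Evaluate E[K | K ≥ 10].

95/9

P(K ≥ 10) = 9/19.
Σ over the event: 10·4/19 + 11·5/19 = 5.
E[K | K ≥ 10] = (5) / (9/19) = 95/9.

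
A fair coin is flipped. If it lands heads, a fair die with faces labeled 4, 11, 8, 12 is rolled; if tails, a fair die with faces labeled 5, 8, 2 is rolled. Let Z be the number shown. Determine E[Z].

55/8

E[Z | heads] = (4+11+8+12)/4 = 35/4.
E[Z | tails] = (5+8+2)/3 = 5.
E[Z] = (1/2)·(35/4) + (1/2)·(5) = 55/8.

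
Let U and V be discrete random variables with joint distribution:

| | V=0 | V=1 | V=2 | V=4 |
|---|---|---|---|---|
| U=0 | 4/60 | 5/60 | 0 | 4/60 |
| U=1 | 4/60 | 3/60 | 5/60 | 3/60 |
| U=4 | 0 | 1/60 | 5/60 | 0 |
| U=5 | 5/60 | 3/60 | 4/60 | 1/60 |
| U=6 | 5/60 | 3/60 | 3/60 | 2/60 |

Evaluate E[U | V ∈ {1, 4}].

12/5

P(V ∈ {1, 4}) = 5/12.
Summing U·P(U=x,V=y) over the conditioning event gives 1.
E[U | V ∈ {1, 4}] = (1) / (5/12) = 12/5.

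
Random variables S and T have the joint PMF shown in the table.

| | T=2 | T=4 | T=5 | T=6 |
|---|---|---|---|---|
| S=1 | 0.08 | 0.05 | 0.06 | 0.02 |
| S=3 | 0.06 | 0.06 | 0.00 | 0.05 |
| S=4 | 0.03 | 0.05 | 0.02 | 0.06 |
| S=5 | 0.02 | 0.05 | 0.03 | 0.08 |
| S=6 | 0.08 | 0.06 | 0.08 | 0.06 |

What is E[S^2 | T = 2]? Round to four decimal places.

16.5926

P(T = 2) = 0.27.
Σ S^2·P over the event = 1·(0.08) + 9·(0.06) + 16·(0.03) + 25·(0.02) + 36·(0.08) = 4.48.
E[S^2 | T = 2] = (4.48) / (0.27) = 16.5926.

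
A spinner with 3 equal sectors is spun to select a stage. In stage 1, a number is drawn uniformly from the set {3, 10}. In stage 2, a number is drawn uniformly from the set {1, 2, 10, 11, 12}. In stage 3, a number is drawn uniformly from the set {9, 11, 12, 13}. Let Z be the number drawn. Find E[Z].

E[Z | stage 1] = (3+10)/2 = 13/2.
E[Z | stage 2] = (1+2+10+11+12)/5 = 36/5.
E[Z | stage 3] = (9+11+12+13)/4 = 45/4.
By the law of total expectation,
E[Z] = (1/3)·(13/2) + (1/3)·(36/5) + (1/3)·(45/4) = 499/60.

499/60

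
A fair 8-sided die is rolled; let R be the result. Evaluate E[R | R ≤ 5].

Given R ≤ 5, R is equally likely to be any of {1, 2, 3, 4, 5}.
E[R | R ≤ 5] = (1 + 2 + 3 + 4 + 5) / 5 = 3.

3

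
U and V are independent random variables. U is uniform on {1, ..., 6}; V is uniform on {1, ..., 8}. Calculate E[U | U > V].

P(U > V) = 5/16.
Summing U·P(x,y) over outcomes with U > V gives 35/24.
E[U | U > V] = (35/24) / (5/16) = 14/3.

14/3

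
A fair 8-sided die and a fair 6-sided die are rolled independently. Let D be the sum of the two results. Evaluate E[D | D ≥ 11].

12

P(D ≥ 11) = 5/24.
Σ over the event: 11·1/12 + 12·1/16 + 13·1/24 + 14·1/48 = 5/2.
E[D | D ≥ 11] = (5/2) / (5/24) = 12.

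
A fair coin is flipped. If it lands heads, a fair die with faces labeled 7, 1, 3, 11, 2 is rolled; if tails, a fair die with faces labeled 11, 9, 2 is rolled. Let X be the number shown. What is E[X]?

91/15

E[X | heads] = (7+1+3+11+2)/5 = 24/5.
E[X | tails] = (11+9+2)/3 = 22/3.
E[X] = (1/2)·(24/5) + (1/2)·(22/3) = 91/15.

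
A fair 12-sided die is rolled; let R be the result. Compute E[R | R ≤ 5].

3

Given R ≤ 5, R is equally likely to be any of {1, 2, 3, 4, 5}.
E[R | R ≤ 5] = (1 + 2 + 3 + 4 + 5) / 5 = 3.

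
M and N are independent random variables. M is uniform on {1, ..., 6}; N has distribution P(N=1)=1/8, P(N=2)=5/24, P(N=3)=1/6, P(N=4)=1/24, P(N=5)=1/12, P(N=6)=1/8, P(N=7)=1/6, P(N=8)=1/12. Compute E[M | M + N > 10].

141/28

P(M + N > 10) = 7/36.
Summing M·P(x,y) over outcomes with M + N > 10 gives 47/48.
E[M | M + N > 10] = (47/48) / (7/36) = 141/28.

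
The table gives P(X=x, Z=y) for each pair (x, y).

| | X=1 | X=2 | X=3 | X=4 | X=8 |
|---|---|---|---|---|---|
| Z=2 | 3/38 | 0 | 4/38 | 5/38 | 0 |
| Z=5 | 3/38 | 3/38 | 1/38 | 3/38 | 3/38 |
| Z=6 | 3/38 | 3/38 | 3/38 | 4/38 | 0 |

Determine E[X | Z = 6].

34/13

P(Z = 6) = 13/38.
Σ X·P over the event = 1·(3/38) + 2·(3/38) + 3·(3/38) + 4·(4/38) = 17/19.
E[X | Z = 6] = (17/19) / (13/38) = 34/13.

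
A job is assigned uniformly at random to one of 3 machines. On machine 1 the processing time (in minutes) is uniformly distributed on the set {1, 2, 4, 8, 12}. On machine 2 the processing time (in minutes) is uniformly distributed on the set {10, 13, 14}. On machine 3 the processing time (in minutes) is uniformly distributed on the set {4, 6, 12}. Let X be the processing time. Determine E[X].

376/45

E[X | machine 1] = (1+2+4+8+12)/5 = 27/5.
E[X | machine 2] = (10+13+14)/3 = 37/3.
E[X | machine 3] = (4+6+12)/3 = 22/3.
By the law of total expectation,
E[X] = (1/3)·(27/5) + (1/3)·(37/3) + (1/3)·(22/3) = 376/45.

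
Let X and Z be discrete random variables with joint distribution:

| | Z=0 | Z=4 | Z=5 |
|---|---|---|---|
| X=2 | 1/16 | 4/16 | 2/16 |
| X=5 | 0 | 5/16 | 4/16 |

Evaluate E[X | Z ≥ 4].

19/5

P(Z ≥ 4) = 15/16.
Summing X·P(X=x,Z=y) over the conditioning event gives 57/16.
E[X | Z ≥ 4] = (57/16) / (15/16) = 19/5.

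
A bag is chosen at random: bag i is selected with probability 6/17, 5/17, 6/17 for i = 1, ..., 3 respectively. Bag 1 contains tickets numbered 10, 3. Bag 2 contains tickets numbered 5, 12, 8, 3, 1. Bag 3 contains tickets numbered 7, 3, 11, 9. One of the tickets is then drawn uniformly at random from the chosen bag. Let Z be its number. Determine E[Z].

E[Z | bag 1] = (10+3)/2 = 13/2.
E[Z | bag 2] = (5+12+8+3+1)/5 = 29/5.
E[Z | bag 3] = (7+3+11+9)/4 = 15/2.
E[Z] = (6/17)·(13/2) + (5/17)·(29/5) + (6/17)·(15/2) = 113/17.

113/17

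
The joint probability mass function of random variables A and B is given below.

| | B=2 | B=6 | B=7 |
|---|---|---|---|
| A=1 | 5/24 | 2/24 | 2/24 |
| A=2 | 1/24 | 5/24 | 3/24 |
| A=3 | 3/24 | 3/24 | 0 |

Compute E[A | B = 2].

16/9

P(B = 2) = 3/8.
Summing A·P(A=x,B=y) over the conditioning event gives 2/3.
E[A | B = 2] = (2/3) / (3/8) = 16/9.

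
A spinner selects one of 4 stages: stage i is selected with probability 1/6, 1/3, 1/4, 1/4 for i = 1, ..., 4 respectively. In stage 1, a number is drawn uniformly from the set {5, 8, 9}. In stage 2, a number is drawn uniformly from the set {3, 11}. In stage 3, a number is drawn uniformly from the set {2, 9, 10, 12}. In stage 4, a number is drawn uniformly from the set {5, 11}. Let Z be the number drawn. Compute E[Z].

1097/144

E[Z | stage 1] = (5+8+9)/3 = 22/3.
E[Z | stage 2] = (3+11)/2 = 7.
E[Z | stage 3] = (2+9+10+12)/4 = 33/4.
E[Z | stage 4] = (5+11)/2 = 8.
E[Z] = (1/6)·(22/3) + (1/3)·(7) + (1/4)·(33/4) + (1/4)·(8) = 1097/144.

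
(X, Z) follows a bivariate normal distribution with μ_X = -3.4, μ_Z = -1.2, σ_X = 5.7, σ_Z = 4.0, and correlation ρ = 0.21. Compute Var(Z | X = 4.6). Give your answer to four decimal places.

Var(Z | X=x) = (1 − ρ²)·σ_Z².
Var(Z | X=4.6) = (4.0)²·(1 − (0.21)²) = 16·0.9559 = 15.2944.

15.2944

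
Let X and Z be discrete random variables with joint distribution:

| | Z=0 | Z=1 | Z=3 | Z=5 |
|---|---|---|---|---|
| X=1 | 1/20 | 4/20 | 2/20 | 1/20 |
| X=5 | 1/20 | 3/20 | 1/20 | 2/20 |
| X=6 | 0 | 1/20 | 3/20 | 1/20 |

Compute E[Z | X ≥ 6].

P(X ≥ 6) = 1/4.
Σ Z·P over the event = 1·(1/20) + 3·(3/20) + 5·(1/20) = 3/4.
E[Z | X ≥ 6] = (3/4) / (1/4) = 3.

3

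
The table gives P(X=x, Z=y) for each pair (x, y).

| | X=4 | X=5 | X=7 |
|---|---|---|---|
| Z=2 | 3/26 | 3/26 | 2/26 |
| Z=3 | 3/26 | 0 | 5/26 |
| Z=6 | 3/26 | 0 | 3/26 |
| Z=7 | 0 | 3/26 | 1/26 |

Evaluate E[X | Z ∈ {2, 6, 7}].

16/3

P(Z ∈ {2, 6, 7}) = 9/13.
Σ X·P over the event = 4·(3/26) + 4·(3/26) + 5·(3/26) + 5·(3/26) + 7·(2/26) + 7·(3/26) + 7·(1/26) = 48/13.
E[X | Z ∈ {2, 6, 7}] = (48/13) / (9/13) = 16/3.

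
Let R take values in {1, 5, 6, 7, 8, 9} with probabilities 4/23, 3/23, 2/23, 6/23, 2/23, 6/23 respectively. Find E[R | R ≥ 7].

P(R ≥ 7) = 14/23.
Σ over the event: 7·6/23 + 8·2/23 + 9·6/23 = 112/23.
E[R | R ≥ 7] = (112/23) / (14/23) = 8.

8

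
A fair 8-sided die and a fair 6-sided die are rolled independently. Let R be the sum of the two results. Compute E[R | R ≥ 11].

12

P(R ≥ 11) = 5/24.
Σ over the event: 11·1/12 + 12·1/16 + 13·1/24 + 14·1/48 = 5/2.
E[R | R ≥ 11] = (5/2) / (5/24) = 12.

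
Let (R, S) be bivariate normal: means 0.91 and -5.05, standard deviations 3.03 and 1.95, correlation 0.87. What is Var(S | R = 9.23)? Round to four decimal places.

For a bivariate normal, Var(S | R=x) = σ_S²(1 − ρ²).
Var(S | R=9.23) = (1.95)²·(1 − (0.87)²) = 3.8025·0.2431 = 0.9244.

0.9244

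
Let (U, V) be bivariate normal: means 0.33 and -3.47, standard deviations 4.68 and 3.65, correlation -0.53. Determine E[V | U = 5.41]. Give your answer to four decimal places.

E[V | U=x] = μ_V + ρ(σ_V/σ_U)(x − μ_U) for jointly normal variables.
E[V | U=5.41] = -3.47 + (-0.53)·(3.65/4.68)·(5.41 − (0.33)) = -3.47 + (-0.41335)·(5.08) = -5.5698.

-5.5698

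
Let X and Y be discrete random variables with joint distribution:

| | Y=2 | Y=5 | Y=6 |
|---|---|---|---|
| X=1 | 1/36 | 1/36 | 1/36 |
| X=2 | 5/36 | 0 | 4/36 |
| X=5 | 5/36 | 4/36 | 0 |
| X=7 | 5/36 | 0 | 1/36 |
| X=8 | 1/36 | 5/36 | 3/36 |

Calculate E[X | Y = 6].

P(Y = 6) = 1/4.
Σ X·P over the event = 1·(1/36) + 2·(4/36) + 7·(1/36) + 8·(3/36) = 10/9.
E[X | Y = 6] = (10/9) / (1/4) = 40/9.

40/9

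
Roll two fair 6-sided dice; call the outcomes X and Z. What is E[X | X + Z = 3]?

Outcomes with X + Z = 3: (1,2), (2,1), each with probability 1/36.
E[X | X + Z = 3] = (1 + 2) / 2 = 3/2.

3/2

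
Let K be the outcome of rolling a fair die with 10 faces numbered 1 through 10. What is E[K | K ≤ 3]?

2

Given K ≤ 3, K is equally likely to be any of {1, 2, 3}.
E[K | K ≤ 3] = (1 + 2 + 3) / 3 = 2.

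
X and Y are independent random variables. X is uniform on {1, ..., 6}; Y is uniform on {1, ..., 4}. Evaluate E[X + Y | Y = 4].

15/2

Outcomes with Y = 4: (1,4), (2,4), (3,4), (4,4), (5,4), (6,4), each with probability 1/24.
E[X + Y | Y = 4] = (5 + 6 + 7 + 8 + 9 + 10) / 6 = 15/2.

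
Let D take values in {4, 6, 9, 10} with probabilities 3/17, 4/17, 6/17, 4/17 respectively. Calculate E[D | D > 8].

47/5

P(D > 8) = 10/17.
Σ over the event: 9·6/17 + 10·4/17 = 94/17.
E[D | D > 8] = (94/17) / (10/17) = 47/5.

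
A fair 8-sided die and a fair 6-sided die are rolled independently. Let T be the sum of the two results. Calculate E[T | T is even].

8

P(T is even) = 1/2.
Σ over the event: 2·1/48 + 4·1/16 + 6·5/48 + 8·1/8 + 10·5/48 + 12·1/16 + 14·1/48 = 4.
E[T | T is even] = (4) / (1/2) = 8.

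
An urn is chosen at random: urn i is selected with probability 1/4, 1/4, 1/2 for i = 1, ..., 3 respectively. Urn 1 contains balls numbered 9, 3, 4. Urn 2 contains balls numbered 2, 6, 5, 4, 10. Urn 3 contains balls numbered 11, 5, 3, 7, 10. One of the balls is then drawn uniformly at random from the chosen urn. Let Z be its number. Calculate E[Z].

377/60

E[Z | urn 1] = (9+3+4)/3 = 16/3.
E[Z | urn 2] = (2+6+5+4+10)/5 = 27/5.
E[Z | urn 3] = (11+5+3+7+10)/5 = 36/5.
By the law of total expectation,
E[Z] = (1/4)·(16/3) + (1/4)·(27/5) + (1/2)·(36/5) = 377/60.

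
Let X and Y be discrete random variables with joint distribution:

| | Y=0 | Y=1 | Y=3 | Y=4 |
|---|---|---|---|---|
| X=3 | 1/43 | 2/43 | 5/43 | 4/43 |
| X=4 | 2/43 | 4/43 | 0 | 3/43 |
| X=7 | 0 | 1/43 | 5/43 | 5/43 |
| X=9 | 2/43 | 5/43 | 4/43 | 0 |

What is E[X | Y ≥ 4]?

P(Y ≥ 4) = 12/43.
Σ X·P over the event = 3·(4/43) + 4·(3/43) + 7·(5/43) = 59/43.
E[X | Y ≥ 4] = (59/43) / (12/43) = 59/12.

59/12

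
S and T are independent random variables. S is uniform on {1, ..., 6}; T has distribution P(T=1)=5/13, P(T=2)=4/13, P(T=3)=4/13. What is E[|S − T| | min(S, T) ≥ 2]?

P(min(S, T) ≥ 2) = 20/39.
Summing |S−T|·P(x,y) over outcomes with min(S, T) ≥ 2 gives 34/39.
E[|S − T| | min(S, T) ≥ 2] = (34/39) / (20/39) = 17/10.

17/10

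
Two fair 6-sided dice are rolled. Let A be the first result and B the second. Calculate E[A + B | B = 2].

Outcomes with B = 2: (1,2), (2,2), (3,2), (4,2), (5,2), (6,2), each with probability 1/36.
E[A + B | B = 2] = (3 + 4 + 5 + 6 + 7 + 8) / 6 = 11/2.

11/2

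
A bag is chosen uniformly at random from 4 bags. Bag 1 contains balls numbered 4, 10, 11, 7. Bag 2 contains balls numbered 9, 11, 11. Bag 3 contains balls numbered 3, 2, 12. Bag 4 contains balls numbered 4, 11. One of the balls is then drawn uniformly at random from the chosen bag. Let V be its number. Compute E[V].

E[V | bag 1] = (4+10+11+7)/4 = 8.
E[V | bag 2] = (9+11+11)/3 = 31/3.
E[V | bag 3] = (3+2+12)/3 = 17/3.
E[V | bag 4] = (4+11)/2 = 15/2.
By the law of total expectation,
E[V] = (1/4)·(8) + (1/4)·(31/3) + (1/4)·(17/3) + (1/4)·(15/2) = 63/8.

63/8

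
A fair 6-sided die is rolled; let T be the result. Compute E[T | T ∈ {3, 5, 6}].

P(T ∈ {3, 5, 6}) = 1/2.
Σ over the event: 3·1/6 + 5·1/6 + 6·1/6 = 7/3.
E[T | T ∈ {3, 5, 6}] = (7/3) / (1/2) = 14/3.

14/3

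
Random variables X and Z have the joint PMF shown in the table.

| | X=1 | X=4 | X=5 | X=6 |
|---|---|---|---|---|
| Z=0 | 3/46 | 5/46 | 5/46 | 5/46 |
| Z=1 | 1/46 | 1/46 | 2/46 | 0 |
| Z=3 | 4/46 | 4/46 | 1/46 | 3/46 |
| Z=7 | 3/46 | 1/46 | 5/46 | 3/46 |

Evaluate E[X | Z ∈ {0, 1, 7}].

143/34

P(Z ∈ {0, 1, 7}) = 17/23.
Summing X·P(X=x,Z=y) over the conditioning event gives 143/46.
E[X | Z ∈ {0, 1, 7}] = (143/46) / (17/23) = 143/34.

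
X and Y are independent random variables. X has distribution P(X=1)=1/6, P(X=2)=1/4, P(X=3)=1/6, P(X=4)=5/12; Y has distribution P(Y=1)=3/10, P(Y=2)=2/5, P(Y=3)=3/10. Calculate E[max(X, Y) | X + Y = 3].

2

P(X + Y = 3) = 17/120.
Summing max(X,Y)·P(x,y) over outcomes with X + Y = 3 gives 17/60.
E[max(X, Y) | X + Y = 3] = (17/60) / (17/120) = 2.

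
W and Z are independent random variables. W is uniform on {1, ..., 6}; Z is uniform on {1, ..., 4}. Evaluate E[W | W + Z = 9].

11/2

P(W + Z = 9) = 1/12.
Summing W·P(x,y) over outcomes with W + Z = 9 gives 11/24.
E[W | W + Z = 9] = (11/24) / (1/12) = 11/2.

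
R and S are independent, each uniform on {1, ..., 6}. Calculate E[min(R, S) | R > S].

7/3

P(R > S) = 5/12.
Summing min(R,S)·P(x,y) over outcomes with R > S gives 35/36.
E[min(R, S) | R > S] = (35/36) / (5/12) = 7/3.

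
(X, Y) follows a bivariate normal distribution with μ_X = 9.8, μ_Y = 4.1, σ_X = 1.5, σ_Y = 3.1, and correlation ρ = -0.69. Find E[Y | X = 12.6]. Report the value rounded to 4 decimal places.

0.1072

For a bivariate normal, E[Y | X=x] = μ_Y + ρ·(σ_Y/σ_X)·(x − μ_X).
E[Y | X=12.6] = 4.1 + (-0.69)·(3.1/1.5)·(12.6 − (9.8)) = 4.1 + (-1.426)·(2.8) = 0.1072.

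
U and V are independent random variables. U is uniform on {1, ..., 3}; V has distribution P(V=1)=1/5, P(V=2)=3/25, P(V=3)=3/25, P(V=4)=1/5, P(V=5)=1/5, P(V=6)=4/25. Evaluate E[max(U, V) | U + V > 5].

P(U + V > 5) = 8/15.
Summing max(U,V)·P(x,y) over outcomes with U + V > 5 gives 196/75.
E[max(U, V) | U + V > 5] = (196/75) / (8/15) = 49/10.

49/10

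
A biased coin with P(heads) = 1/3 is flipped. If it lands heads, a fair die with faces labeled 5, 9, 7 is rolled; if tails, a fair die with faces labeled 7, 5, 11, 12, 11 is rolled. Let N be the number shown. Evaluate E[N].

E[N | heads] = (5+9+7)/3 = 7.
E[N | tails] = (7+5+11+12+11)/5 = 46/5.
E[N] = (1/3)·(7) + (2/3)·(46/5) = 127/15.

127/15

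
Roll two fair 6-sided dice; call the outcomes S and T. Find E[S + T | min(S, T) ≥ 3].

9

P(min(S, T) ≥ 3) = 4/9.
Summing (S+T)·P(x,y) over outcomes with min(S, T) ≥ 3 gives 4.
E[S + T | min(S, T) ≥ 3] = (4) / (4/9) = 9.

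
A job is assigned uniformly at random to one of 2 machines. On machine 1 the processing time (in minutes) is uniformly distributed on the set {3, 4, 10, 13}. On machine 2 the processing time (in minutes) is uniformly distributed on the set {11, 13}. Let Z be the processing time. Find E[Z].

39/4

E[Z | machine 1] = (3+4+10+13)/4 = 15/2.
E[Z | machine 2] = (11+13)/2 = 12.
E[Z] = (1/2)·(15/2) + (1/2)·(12) = 39/4.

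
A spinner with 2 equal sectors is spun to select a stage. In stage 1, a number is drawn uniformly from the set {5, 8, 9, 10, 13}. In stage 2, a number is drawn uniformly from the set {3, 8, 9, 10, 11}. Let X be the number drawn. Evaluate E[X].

E[X | stage 1] = (5+8+9+10+13)/5 = 9.
E[X | stage 2] = (3+8+9+10+11)/5 = 41/5.
E[X] = (1/2)·(9) + (1/2)·(41/5) = 43/5.

43/5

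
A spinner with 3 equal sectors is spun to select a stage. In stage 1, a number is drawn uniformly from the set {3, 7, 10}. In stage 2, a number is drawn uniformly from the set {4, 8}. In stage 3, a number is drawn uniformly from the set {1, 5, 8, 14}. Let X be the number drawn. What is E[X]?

59/9

E[X | stage 1] = (3+7+10)/3 = 20/3.
E[X | stage 2] = (4+8)/2 = 6.
E[X | stage 3] = (1+5+8+14)/4 = 7.
E[X] = (1/3)·(20/3) + (1/3)·(6) + (1/3)·(7) = 59/9.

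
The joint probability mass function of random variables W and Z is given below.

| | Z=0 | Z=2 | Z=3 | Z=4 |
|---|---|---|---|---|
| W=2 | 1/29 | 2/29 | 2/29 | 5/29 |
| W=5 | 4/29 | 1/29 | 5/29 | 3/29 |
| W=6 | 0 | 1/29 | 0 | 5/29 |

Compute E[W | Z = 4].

P(Z = 4) = 13/29.
Σ W·P over the event = 2·(5/29) + 5·(3/29) + 6·(5/29) = 55/29.
E[W | Z = 4] = (55/29) / (13/29) = 55/13.

55/13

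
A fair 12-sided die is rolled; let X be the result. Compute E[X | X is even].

Given X is even, X is equally likely to be any of {2, 4, 6, 8, 10, 12}.
E[X | X is even] = (2 + 4 + 6 + 8 + 10 + 12) / 6 = 7.

7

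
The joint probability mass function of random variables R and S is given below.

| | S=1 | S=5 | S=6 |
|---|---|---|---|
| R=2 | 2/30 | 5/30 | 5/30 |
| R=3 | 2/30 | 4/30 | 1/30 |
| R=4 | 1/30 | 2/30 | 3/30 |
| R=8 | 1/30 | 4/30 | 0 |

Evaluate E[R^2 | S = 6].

77/9

P(S = 6) = 3/10.
Σ R^2·P over the event = 4·(5/30) + 9·(1/30) + 16·(3/30) = 77/30.
E[R^2 | S = 6] = (77/30) / (3/10) = 77/9.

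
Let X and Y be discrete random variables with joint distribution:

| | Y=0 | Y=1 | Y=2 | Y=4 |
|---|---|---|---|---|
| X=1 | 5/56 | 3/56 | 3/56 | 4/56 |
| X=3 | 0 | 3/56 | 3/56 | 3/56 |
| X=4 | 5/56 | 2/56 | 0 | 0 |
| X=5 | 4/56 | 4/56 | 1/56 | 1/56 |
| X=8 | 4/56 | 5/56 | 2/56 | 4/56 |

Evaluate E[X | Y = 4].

P(Y = 4) = 3/14.
Σ X·P over the event = 1·(4/56) + 3·(3/56) + 5·(1/56) + 8·(4/56) = 25/28.
E[X | Y = 4] = (25/28) / (3/14) = 25/6.

25/6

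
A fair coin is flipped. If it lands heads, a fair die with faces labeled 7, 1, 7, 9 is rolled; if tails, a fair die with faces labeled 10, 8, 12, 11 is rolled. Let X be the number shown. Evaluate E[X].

65/8

E[X | heads] = (7+1+7+9)/4 = 6.
E[X | tails] = (10+8+12+11)/4 = 41/4.
By the law of total expectation,
E[X] = (1/2)·(6) + (1/2)·(41/4) = 65/8.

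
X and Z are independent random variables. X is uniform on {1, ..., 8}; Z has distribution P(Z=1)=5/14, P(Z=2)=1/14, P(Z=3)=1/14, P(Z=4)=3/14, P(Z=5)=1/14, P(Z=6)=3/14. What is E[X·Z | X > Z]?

1018/67

P(X > Z) = 67/112.
Summing XZ·P(x,y) over outcomes with X > Z gives 509/56.
E[X·Z | X > Z] = (509/56) / (67/112) = 1018/67.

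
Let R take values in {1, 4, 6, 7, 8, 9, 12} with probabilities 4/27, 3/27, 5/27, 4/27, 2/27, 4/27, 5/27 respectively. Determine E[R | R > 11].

12

P(R > 11) = 5/27.
Σ over the event: 12·5/27 = 20/9.
E[R | R > 11] = (20/9) / (5/27) = 12.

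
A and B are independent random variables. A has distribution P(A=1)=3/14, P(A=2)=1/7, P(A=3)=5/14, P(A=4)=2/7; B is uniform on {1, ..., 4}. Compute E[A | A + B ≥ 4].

71/24

P(A + B ≥ 4) = 6/7.
Summing A·P(x,y) over outcomes with A + B ≥ 4 gives 71/28.
E[A | A + B ≥ 4] = (71/28) / (6/7) = 71/24.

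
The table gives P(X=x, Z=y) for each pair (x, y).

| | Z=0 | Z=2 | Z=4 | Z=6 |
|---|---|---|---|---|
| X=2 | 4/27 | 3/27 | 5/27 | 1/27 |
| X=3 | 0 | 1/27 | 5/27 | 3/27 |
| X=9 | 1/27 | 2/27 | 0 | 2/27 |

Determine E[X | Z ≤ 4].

P(Z ≤ 4) = 7/9.
Σ X·P over the event = 2·(4/27) + 2·(3/27) + 2·(5/27) + 3·(1/27) + 3·(5/27) + 9·(1/27) + 9·(2/27) = 23/9.
E[X | Z ≤ 4] = (23/9) / (7/9) = 23/7.

23/7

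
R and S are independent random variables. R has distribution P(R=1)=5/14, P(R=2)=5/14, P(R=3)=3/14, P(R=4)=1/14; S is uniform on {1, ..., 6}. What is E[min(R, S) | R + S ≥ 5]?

115/56

P(R + S ≥ 5) = 2/3.
Summing min(R,S)·P(x,y) over outcomes with R + S ≥ 5 gives 115/84.
E[min(R, S) | R + S ≥ 5] = (115/84) / (2/3) = 115/56.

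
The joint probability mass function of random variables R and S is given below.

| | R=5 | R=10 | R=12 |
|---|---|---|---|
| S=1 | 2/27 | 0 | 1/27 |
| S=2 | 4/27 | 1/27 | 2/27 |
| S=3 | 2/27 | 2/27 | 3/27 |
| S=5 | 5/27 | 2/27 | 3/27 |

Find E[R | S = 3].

P(S = 3) = 7/27.
Σ R·P over the event = 5·(2/27) + 10·(2/27) + 12·(3/27) = 22/9.
E[R | S = 3] = (22/9) / (7/27) = 66/7.

66/7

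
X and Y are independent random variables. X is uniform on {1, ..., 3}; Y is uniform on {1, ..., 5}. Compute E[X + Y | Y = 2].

4

Outcomes with Y = 2: (1,2), (2,2), (3,2), each with probability 1/15.
E[X + Y | Y = 2] = (3 + 4 + 5) / 3 = 4.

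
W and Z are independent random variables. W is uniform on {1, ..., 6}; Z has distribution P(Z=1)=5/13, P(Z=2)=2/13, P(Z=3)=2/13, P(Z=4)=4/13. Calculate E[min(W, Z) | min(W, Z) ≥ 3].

P(min(W, Z) ≥ 3) = 4/13.
Summing min(W,Z)·P(x,y) over outcomes with min(W, Z) ≥ 3 gives 14/13.
E[min(W, Z) | min(W, Z) ≥ 3] = (14/13) / (4/13) = 7/2.

7/2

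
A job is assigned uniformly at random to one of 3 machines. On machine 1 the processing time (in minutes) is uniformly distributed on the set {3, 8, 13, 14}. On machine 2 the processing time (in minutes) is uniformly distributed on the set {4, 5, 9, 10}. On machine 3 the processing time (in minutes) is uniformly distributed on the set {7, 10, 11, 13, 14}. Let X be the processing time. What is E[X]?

E[X | machine 1] = (3+8+13+14)/4 = 19/2.
E[X | machine 2] = (4+5+9+10)/4 = 7.
E[X | machine 3] = (7+10+11+13+14)/5 = 11.
E[X] = (1/3)·(19/2) + (1/3)·(7) + (1/3)·(11) = 55/6.

55/6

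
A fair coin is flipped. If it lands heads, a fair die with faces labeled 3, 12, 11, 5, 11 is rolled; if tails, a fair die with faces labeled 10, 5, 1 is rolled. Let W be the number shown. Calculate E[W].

103/15

E[W | heads] = (3+12+11+5+11)/5 = 42/5.
E[W | tails] = (10+5+1)/3 = 16/3.
E[W] = (1/2)·(42/5) + (1/2)·(16/3) = 103/15.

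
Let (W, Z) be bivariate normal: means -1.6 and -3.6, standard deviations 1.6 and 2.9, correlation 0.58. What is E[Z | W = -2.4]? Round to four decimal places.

-4.4410

For a bivariate normal, E[Z | W=x] = μ_Z + ρ·(σ_Z/σ_W)·(x − μ_W).
E[Z | W=-2.4] = -3.6 + (0.58)·(2.9/1.6)·(-2.4 − (-1.6)) = -3.6 + (1.0513)·(-0.8) = -4.4410.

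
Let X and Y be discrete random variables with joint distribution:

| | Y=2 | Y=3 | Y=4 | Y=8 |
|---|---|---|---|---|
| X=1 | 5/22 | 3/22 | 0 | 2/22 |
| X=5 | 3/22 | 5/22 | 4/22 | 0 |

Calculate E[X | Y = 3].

P(Y = 3) = 4/11.
Σ X·P over the event = 1·(3/22) + 5·(5/22) = 14/11.
E[X | Y = 3] = (14/11) / (4/11) = 7/2.

7/2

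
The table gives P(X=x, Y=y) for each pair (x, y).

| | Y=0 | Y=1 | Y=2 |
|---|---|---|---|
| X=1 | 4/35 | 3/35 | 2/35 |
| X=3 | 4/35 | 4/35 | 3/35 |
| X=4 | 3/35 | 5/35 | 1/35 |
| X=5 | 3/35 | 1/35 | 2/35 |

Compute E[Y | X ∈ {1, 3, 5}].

11/13

P(X ∈ {1, 3, 5}) = 26/35.
Summing Y·P(X=x,Y=y) over the conditioning event gives 22/35.
E[Y | X ∈ {1, 3, 5}] = (22/35) / (26/35) = 11/13.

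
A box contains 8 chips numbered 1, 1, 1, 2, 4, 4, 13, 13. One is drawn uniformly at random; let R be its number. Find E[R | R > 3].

P(R > 3) = 1/2.
Σ over the event: 4·1/4 + 13·1/4 = 17/4.
E[R | R > 3] = (17/4) / (1/2) = 17/2.

17/2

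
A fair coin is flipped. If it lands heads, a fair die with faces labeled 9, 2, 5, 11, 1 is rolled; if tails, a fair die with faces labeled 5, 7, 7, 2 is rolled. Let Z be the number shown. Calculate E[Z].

E[Z | heads] = (9+2+5+11+1)/5 = 28/5.
E[Z | tails] = (5+7+7+2)/4 = 21/4.
E[Z] = (1/2)·(28/5) + (1/2)·(21/4) = 217/40.

217/40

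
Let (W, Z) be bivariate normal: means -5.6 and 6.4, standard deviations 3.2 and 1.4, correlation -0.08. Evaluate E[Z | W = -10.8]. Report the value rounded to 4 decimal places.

The regression of Z on W has slope ρ·σ_Z/σ_W and passes through (μ_W, μ_Z).
E[Z | W=-10.8] = 6.4 + (-0.08)·(1.4/3.2)·(-10.8 − (-5.6)) = 6.4 + (-0.035)·(-5.2) = 6.5820.

6.5820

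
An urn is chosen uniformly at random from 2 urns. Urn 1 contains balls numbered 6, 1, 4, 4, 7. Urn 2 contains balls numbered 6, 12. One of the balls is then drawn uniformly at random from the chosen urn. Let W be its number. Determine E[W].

67/10

E[W | urn 1] = (6+1+4+4+7)/5 = 22/5.
E[W | urn 2] = (6+12)/2 = 9.
By the law of total expectation,
E[W] = (1/2)·(22/5) + (1/2)·(9) = 67/10.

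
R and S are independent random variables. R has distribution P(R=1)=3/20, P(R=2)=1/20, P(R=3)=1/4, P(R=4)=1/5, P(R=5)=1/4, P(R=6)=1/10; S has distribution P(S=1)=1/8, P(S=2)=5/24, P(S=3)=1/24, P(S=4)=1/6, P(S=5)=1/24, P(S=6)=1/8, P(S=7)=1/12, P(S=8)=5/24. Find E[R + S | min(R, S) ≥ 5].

P(min(R, S) ≥ 5) = 77/480.
Summing (R+S)·P(x,y) over outcomes with min(R, S) ≥ 5 gives 473/240.
E[R + S | min(R, S) ≥ 5] = (473/240) / (77/480) = 86/7.

86/7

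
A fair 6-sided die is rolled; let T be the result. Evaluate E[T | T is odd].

3

Given T is odd, T is equally likely to be any of {1, 3, 5}.
E[T | T is odd] = (1 + 3 + 5) / 3 = 3.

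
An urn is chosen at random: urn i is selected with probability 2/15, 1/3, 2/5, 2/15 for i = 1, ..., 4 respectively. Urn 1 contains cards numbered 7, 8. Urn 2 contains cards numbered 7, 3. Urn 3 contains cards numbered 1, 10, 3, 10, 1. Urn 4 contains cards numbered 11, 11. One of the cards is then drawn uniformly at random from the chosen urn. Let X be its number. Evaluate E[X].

E[X | urn 1] = (7+8)/2 = 15/2.
E[X | urn 2] = (7+3)/2 = 5.
E[X | urn 3] = (1+10+3+10+1)/5 = 5.
E[X | urn 4] = (11+11)/2 = 11.
E[X] = (2/15)·(15/2) + (1/3)·(5) + (2/5)·(5) + (2/15)·(11) = 92/15.

92/15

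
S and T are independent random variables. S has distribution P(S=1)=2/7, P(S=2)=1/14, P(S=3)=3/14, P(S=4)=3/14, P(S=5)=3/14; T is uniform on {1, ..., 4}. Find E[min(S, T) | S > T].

29/14

P(S > T) = 1/2.
Summing min(S,T)·P(x,y) over outcomes with S > T gives 29/28.
E[min(S, T) | S > T] = (29/28) / (1/2) = 29/14.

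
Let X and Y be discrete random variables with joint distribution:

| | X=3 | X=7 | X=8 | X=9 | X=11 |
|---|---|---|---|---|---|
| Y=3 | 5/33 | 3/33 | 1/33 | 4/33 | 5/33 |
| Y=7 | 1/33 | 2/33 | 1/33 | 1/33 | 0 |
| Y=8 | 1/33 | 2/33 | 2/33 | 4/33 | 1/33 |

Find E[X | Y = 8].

P(Y = 8) = 10/33.
Σ X·P over the event = 3·(1/33) + 7·(2/33) + 8·(2/33) + 9·(4/33) + 11·(1/33) = 80/33.
E[X | Y = 8] = (80/33) / (10/33) = 8.

8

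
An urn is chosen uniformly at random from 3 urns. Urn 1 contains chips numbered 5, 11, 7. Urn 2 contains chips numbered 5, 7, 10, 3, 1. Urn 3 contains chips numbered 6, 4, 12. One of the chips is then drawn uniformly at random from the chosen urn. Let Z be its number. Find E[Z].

E[Z | urn 1] = (5+11+7)/3 = 23/3.
E[Z | urn 2] = (5+7+10+3+1)/5 = 26/5.
E[Z | urn 3] = (6+4+12)/3 = 22/3.
By the law of total expectation,
E[Z] = (1/3)·(23/3) + (1/3)·(26/5) + (1/3)·(22/3) = 101/15.

101/15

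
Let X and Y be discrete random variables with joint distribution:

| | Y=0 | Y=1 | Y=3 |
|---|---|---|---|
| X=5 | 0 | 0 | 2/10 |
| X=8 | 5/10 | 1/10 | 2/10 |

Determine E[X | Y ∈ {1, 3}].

34/5

P(Y ∈ {1, 3}) = 1/2.
Summing X·P(X=x,Y=y) over the conditioning event gives 17/5.
E[X | Y ∈ {1, 3}] = (17/5) / (1/2) = 34/5.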